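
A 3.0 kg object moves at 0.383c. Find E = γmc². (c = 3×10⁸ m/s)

γ = 1/√(1 - 0.383²) = 1.0825
mc² = 3.0 × (3×10⁸)² = 2.700×10¹⁷ J
E = γmc² = 1.0825 × 2.700×10¹⁷ = 2.923×10¹⁷ J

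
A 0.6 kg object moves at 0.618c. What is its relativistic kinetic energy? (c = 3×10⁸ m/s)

γ = 1/√(1 - 0.618²) = 1.272
γ - 1 = 0.2720
KE = (γ-1)mc² = 0.2720 × 0.6 × (3×10⁸)² = 1.469×10¹⁶ J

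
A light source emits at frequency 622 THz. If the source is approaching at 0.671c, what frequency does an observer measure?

β = v/c = 0.671
(1+β)/(1-β) = 1.671/0.329 = 5.079
Doppler factor = √(5.079) = 2.254
f_obs = 622 × 2.254 = 1402 THz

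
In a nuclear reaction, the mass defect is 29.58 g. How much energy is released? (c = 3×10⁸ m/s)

Convert mass defect: Δm = 29.58 g = 0.02958 kg
E = Δm·c² = 0.02958 × (3×10⁸)²
= 0.02958 × 9×10¹⁶ = 2.662×10¹⁵ J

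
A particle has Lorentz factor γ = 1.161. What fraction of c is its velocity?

From γ = 1/√(1 - v²/c²):
1/γ² = 1/1.161² = 0.74188
v²/c² = 1 - 0.74188 = 0.25812
v/c = √(0.25812) = 0.5081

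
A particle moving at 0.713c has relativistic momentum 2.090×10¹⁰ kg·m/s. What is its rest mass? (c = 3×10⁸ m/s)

γ = 1/√(1 - 0.713²) = 1.4262
v = 0.713 × 3×10⁸ = 2.139×10⁸ m/s
m = p/(γv) = 2.090×10¹⁰/(1.4262 × 2.139×10⁸) = 68.51 kg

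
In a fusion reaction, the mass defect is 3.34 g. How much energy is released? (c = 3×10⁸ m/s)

Convert mass defect: Δm = 3.34 g = 0.00334 kg
E = Δm·c² = 0.00334 × (3×10⁸)²
= 0.00334 × 9×10¹⁶ = 3.006×10¹⁴ J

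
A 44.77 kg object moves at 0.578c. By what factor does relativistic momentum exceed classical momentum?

p_rel = γmv, p_class = mv
Ratio = γ = 1/√(1 - 0.578²) = 1.225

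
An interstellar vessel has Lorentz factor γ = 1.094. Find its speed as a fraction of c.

From γ = 1/√(1 - v²/c²):
1/γ² = 1/1.094² = 0.83554
v²/c² = 1 - 0.83554 = 0.16446
v/c = √(0.16446) = 0.4055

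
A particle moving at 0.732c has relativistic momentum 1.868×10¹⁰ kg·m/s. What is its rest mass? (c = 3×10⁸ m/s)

γ = 1/√(1 - 0.732²) = 1.468
v = 0.732 × 3×10⁸ = 2.196×10⁸ m/s
m = p/(γv) = 1.868×10¹⁰/(1.468 × 2.196×10⁸) = 57.95 kg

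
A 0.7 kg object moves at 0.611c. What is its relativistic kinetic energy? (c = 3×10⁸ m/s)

γ = 1/√(1 - 0.611²) = 1.2632
γ - 1 = 0.2632
KE = (γ-1)mc² = 0.2632 × 0.7 × (3×10⁸)² = 1.658×10¹⁶ J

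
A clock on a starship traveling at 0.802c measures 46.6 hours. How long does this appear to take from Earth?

Proper time Δt₀ = 46.6 hours
γ = 1/√(1 - 0.802²) = 1.674
Δt = γΔt₀ = 1.674 × 46.6 = 78.01 hours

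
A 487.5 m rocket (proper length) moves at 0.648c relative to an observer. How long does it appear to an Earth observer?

Proper length L₀ = 487.5 m
γ = 1/√(1 - 0.648²) = 1.313
L = L₀/γ = 487.5/1.313 = 371.3 m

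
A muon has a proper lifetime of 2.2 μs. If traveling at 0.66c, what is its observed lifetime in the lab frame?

Proper lifetime τ₀ = 2.2 μs
γ = 1/√(1 - 0.66²) = 1.331
τ = γτ₀ = 1.331 × 2.2 μs = 2.928 μs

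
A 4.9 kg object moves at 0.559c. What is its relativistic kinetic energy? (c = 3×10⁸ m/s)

γ = 1/√(1 - 0.559²) = 1.20603
γ - 1 = 0.20603
KE = (γ-1)mc² = 0.20603 × 4.9 × (3×10⁸)² = 9.086×10¹⁶ J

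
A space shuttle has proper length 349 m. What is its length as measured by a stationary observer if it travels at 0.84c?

Proper length L₀ = 349 m
γ = 1/√(1 - 0.84²) = 1.843
L = L₀/γ = 349/1.843 = 189.4 m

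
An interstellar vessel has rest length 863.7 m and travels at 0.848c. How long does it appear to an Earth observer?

Proper length L₀ = 863.7 m
γ = 1/√(1 - 0.848²) = 1.8868
L = L₀/γ = 863.7/1.8868 = 457.8 m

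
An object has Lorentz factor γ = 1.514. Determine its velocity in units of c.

From γ = 1/√(1 - v²/c²):
1/γ² = 1/1.514² = 0.4363
v²/c² = 1 - 0.4363 = 0.5637
v/c = √(0.5637) = 0.7508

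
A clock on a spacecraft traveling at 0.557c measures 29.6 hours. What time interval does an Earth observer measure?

Proper time Δt₀ = 29.6 hours
γ = 1/√(1 - 0.557²) = 1.204
Δt = γΔt₀ = 1.204 × 29.6 = 35.64 hours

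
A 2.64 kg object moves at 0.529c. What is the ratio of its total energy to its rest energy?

E = γmc², E₀ = mc²
E/E₀ = γ = 1/√(1 - 0.529²) = 1.178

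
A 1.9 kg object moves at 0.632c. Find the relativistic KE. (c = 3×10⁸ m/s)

γ = 1/√(1 - 0.632²) = 1.29038
γ - 1 = 0.29038
KE = (γ-1)mc² = 0.29038 × 1.9 × (3×10⁸)² = 4.965×10¹⁶ J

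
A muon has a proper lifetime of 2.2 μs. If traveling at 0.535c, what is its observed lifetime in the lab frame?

Proper lifetime τ₀ = 2.2 μs
γ = 1/√(1 - 0.535²) = 1.1836
τ = γτ₀ = 1.1836 × 2.2 μs = 2.604 μs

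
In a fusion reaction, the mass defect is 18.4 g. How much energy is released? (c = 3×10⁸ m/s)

Convert mass defect: Δm = 18.4 g = 0.0184 kg
E = Δm·c² = 0.0184 × (3×10⁸)²
= 0.0184 × 9×10¹⁶ = 1.656×10¹⁵ J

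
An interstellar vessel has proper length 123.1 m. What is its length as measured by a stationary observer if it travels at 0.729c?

Proper length L₀ = 123.1 m
γ = 1/√(1 - 0.729²) = 1.461
L = L₀/γ = 123.1/1.461 = 84.26 m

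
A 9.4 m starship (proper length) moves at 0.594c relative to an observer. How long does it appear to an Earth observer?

Proper length L₀ = 9.4 m
γ = 1/√(1 - 0.594²) = 1.243
L = L₀/γ = 9.4/1.243 = 7.562 m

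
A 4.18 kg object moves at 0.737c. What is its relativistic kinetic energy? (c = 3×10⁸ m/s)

γ = 1/√(1 - 0.737²) = 1.4795
γ - 1 = 0.4795
KE = (γ-1)mc² = 0.4795 × 4.18 × (3×10⁸)² = 1.804×10¹⁷ J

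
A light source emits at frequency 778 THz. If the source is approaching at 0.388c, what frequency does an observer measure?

β = v/c = 0.388
(1+β)/(1-β) = 1.388/0.612 = 2.268
Doppler factor = √(2.268) = 1.506
f_obs = 778 × 1.506 = 1172 THz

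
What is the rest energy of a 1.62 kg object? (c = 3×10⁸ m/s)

c² = (3×10⁸)² = 9.000×10¹⁶ m²/s²
E₀ = mc² = 1.62 × 9.000×10¹⁶ = 1.458×10¹⁷ J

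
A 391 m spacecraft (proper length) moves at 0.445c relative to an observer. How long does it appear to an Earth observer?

Proper length L₀ = 391 m
γ = 1/√(1 - 0.445²) = 1.11666
L = L₀/γ = 391/1.11666 = 350.2 m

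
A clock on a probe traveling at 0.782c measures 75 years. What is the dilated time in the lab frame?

Proper time Δt₀ = 75 years
γ = 1/√(1 - 0.782²) = 1.604
Δt = γΔt₀ = 1.604 × 75 = 120.3 years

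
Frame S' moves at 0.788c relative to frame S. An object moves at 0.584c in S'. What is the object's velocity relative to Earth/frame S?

u = (u' + v)/(1 + u'v/c²)
Numerator: 0.584 + 0.788 = 1.372
Denominator: 1 + 0.460192 = 1.460192
u = 1.372/1.460192 = 0.9396c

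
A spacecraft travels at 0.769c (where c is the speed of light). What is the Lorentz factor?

v/c = 0.769, so (v/c)² = 0.591361
1 - (v/c)² = 0.408639
γ = 1/√(0.408639) = 1.564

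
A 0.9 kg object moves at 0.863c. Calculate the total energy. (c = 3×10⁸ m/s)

γ = 1/√(1 - 0.863²) = 1.979
mc² = 0.9 × (3×10⁸)² = 8.100×10¹⁶ J
E = γmc² = 1.979 × 8.100×10¹⁶ = 1.603×10¹⁷ J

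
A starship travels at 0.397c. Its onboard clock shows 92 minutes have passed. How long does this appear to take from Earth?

Proper time Δt₀ = 92 minutes
γ = 1/√(1 - 0.397²) = 1.0895
Δt = γΔt₀ = 1.0895 × 92 = 100.2 minutes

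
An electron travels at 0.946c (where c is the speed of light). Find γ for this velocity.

v/c = 0.946, so (v/c)² = 0.894916
1 - (v/c)² = 0.105084
γ = 1/√(0.105084) = 3.085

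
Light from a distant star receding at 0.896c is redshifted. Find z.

β = 0.896
(1+β)/(1-β) = 1.896/0.104 = 18.23
√(18.23) = 4.270
z = 4.270 - 1 = 3.270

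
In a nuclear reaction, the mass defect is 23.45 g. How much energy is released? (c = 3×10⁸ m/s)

Convert mass defect: Δm = 23.45 g = 0.02345 kg
E = Δm·c² = 0.02345 × (3×10⁸)²
= 0.02345 × 9×10¹⁶ = 2.111×10¹⁵ J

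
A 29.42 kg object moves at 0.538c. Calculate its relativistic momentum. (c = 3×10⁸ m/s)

γ = 1/√(1 - 0.538²) = 1.1863
v = 0.538 × 3×10⁸ = 1.614×10⁸ m/s
p = γmv = 1.1863 × 29.42 × 1.614×10⁸ = 5.633×10⁹ kg·m/s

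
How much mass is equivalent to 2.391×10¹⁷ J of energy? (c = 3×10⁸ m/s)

From E = mc², we get m = E/c²
c² = (3×10⁸)² = 9×10¹⁶ m²/s²
m = 2.391×10¹⁷ / 9×10¹⁶ = 2.657 kg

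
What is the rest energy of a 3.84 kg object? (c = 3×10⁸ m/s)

c² = (3×10⁸)² = 9.000×10¹⁶ m²/s²
E₀ = mc² = 3.84 × 9.000×10¹⁶ = 3.456×10¹⁷ J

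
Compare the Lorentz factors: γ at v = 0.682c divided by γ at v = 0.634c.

γ₁ = 1/√(1 - 0.682²) = 1.367
γ₂ = 1/√(1 - 0.634²) = 1.293
γ₁/γ₂ = 1.367/1.293 = 1.057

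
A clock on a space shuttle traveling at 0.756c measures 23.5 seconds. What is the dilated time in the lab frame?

Proper time Δt₀ = 23.5 seconds
γ = 1/√(1 - 0.756²) = 1.5277
Δt = γΔt₀ = 1.5277 × 23.5 = 35.90 seconds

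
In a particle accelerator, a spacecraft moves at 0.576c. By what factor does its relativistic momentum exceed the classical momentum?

p_rel = γmv, p_class = mv
Ratio = γ = 1/√(1 - 0.576²)
= 1/√(0.668224) = 1.223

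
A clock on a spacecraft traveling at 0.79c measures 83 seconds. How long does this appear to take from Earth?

Proper time Δt₀ = 83 seconds
γ = 1/√(1 - 0.79²) = 1.631
Δt = γΔt₀ = 1.631 × 83 = 135.4 seconds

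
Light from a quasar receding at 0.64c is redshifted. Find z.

β = 0.64
(1+β)/(1-β) = 1.64/0.36 = 4.556
√(4.556) = 2.134
z = 2.134 - 1 = 1.134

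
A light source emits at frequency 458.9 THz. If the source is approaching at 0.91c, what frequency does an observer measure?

β = v/c = 0.91
(1+β)/(1-β) = 1.91/0.09 = 21.22
Doppler factor = √(21.22) = 4.607
f_obs = 458.9 × 4.607 = 2114 THz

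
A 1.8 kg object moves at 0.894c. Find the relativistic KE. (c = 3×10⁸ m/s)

γ = 1/√(1 - 0.894²) = 2.232
γ - 1 = 1.232
KE = (γ-1)mc² = 1.232 × 1.8 × (3×10⁸)² = 1.996×10¹⁷ J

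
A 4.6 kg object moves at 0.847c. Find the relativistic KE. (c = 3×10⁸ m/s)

γ = 1/√(1 - 0.847²) = 1.8811
γ - 1 = 0.8811
KE = (γ-1)mc² = 0.8811 × 4.6 × (3×10⁸)² = 3.648×10¹⁷ J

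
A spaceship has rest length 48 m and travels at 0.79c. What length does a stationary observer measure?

Proper length L₀ = 48 m
γ = 1/√(1 - 0.79²) = 1.631
L = L₀/γ = 48/1.631 = 29.43 m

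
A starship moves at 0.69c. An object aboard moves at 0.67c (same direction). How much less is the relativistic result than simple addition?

Classical: u' + v = 0.67 + 0.69 = 1.36c
Relativistic: u = (0.67 + 0.69)/(1 + 0.4623) = 1.36/1.4623 = 0.9300c
Difference: 1.36 - 0.9300 = 0.4300c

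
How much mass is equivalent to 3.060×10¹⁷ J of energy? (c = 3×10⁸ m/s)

From E = mc², we get m = E/c²
c² = (3×10⁸)² = 9×10¹⁶ m²/s²
m = 3.060×10¹⁷ / 9×10¹⁶ = 3.400 kg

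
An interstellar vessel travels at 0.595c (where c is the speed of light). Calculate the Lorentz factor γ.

v/c = 0.595, so (v/c)² = 0.354025
1 - (v/c)² = 0.645975
γ = 1/√(0.645975) = 1.244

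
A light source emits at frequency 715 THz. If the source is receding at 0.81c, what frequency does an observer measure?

β = v/c = 0.81
(1-β)/(1+β) = 0.19/1.81 = 0.1050
Doppler factor = √(0.1050) = 0.3240
f_obs = 715 × 0.3240 = 231.7 THz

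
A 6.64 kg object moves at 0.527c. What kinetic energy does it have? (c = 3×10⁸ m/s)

γ = 1/√(1 - 0.527²) = 1.1767
γ - 1 = 0.1767
KE = (γ-1)mc² = 0.1767 × 6.64 × (3×10⁸)² = 1.056×10¹⁷ J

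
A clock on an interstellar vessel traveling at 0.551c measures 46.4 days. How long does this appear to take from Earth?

Proper time Δt₀ = 46.4 days
γ = 1/√(1 - 0.551²) = 1.1983
Δt = γΔt₀ = 1.1983 × 46.4 = 55.60 days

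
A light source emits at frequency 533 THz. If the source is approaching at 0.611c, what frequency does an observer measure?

β = v/c = 0.611
(1+β)/(1-β) = 1.611/0.389 = 4.141
Doppler factor = √(4.141) = 2.035
f_obs = 533 × 2.035 = 1085 THz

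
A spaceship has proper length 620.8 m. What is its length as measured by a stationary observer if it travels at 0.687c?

Proper length L₀ = 620.8 m
γ = 1/√(1 - 0.687²) = 1.3762
L = L₀/γ = 620.8/1.3762 = 451.1 m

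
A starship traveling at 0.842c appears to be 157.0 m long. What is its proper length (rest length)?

Contracted length L = 157.0 m
γ = 1/√(1 - 0.842²) = 1.8536
L₀ = γL = 1.8536 × 157.0 = 291.0 m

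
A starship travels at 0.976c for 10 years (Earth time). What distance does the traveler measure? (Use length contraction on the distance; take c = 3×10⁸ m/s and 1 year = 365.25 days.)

Earth distance: d = v × t = 0.976c × 10 yr = 9.240×10¹⁶ m
γ = 4.592
d' = d/γ = 9.240×10¹⁶/4.592 = 2.012×10¹⁶ m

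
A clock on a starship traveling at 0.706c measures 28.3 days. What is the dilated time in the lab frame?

Proper time Δt₀ = 28.3 days
γ = 1/√(1 - 0.706²) = 1.412
Δt = γΔt₀ = 1.412 × 28.3 = 39.96 days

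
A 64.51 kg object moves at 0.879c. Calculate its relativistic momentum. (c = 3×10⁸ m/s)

γ = 1/√(1 - 0.879²) = 2.0972
v = 0.879 × 3×10⁸ = 2.637×10⁸ m/s
p = γmv = 2.0972 × 64.51 × 2.637×10⁸ = 3.568×10¹⁰ kg·m/s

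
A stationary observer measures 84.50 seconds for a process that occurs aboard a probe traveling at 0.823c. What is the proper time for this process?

Dilated time Δt = 84.50 seconds
γ = 1/√(1 - 0.823²) = 1.7604
Δt₀ = Δt/γ = 84.50/1.7604 = 48.00 seconds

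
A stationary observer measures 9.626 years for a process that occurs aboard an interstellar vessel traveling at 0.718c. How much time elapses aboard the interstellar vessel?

Dilated time Δt = 9.626 years
γ = 1/√(1 - 0.718²) = 1.4367
Δt₀ = Δt/γ = 9.626/1.4367 = 6.700 years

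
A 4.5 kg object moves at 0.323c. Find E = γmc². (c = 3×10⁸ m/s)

γ = 1/√(1 - 0.323²) = 1.0566
mc² = 4.5 × (3×10⁸)² = 4.050×10¹⁷ J
E = γmc² = 1.0566 × 4.050×10¹⁷ = 4.279×10¹⁷ J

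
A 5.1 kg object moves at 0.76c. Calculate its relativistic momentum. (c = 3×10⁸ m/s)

γ = 1/√(1 - 0.76²) = 1.5386
v = 0.76 × 3×10⁸ = 2.280×10⁸ m/s
p = γmv = 1.5386 × 5.1 × 2.280×10⁸ = 1.789×10⁹ kg·m/s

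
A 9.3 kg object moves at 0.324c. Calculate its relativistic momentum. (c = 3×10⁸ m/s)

γ = 1/√(1 - 0.324²) = 1.057
v = 0.324 × 3×10⁸ = 9.720×10⁷ m/s
p = γmv = 1.057 × 9.3 × 9.720×10⁷ = 9.555×10⁸ kg·m/s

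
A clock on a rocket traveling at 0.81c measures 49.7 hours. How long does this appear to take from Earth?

Proper time Δt₀ = 49.7 hours
γ = 1/√(1 - 0.81²) = 1.7052
Δt = γΔt₀ = 1.7052 × 49.7 = 84.75 hours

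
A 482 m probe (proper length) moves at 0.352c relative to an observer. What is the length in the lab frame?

Proper length L₀ = 482 m
γ = 1/√(1 - 0.352²) = 1.06838
L = L₀/γ = 482/1.06838 = 451.2 m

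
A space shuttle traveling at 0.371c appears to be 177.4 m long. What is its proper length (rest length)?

Contracted length L = 177.4 m
γ = 1/√(1 - 0.371²) = 1.0769
L₀ = γL = 1.0769 × 177.4 = 191.0 m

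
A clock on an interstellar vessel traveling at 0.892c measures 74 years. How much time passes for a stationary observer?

Proper time Δt₀ = 74 years
γ = 1/√(1 - 0.892²) = 2.212
Δt = γΔt₀ = 2.212 × 74 = 163.7 years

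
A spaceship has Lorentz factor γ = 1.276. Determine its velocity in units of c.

From γ = 1/√(1 - v²/c²):
1/γ² = 1/1.276² = 0.6142
v²/c² = 1 - 0.6142 = 0.3858
v/c = √(0.3858) = 0.6211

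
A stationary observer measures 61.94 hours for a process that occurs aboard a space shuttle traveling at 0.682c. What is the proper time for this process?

Dilated time Δt = 61.94 hours
γ = 1/√(1 - 0.682²) = 1.3673
Δt₀ = Δt/γ = 61.94/1.3673 = 45.30 hours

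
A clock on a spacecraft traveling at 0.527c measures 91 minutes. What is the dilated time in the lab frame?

Proper time Δt₀ = 91 minutes
γ = 1/√(1 - 0.527²) = 1.177
Δt = γΔt₀ = 1.177 × 91 = 107.1 minutes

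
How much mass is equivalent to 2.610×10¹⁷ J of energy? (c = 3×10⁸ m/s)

From E = mc², we get m = E/c²
c² = (3×10⁸)² = 9×10¹⁶ m²/s²
m = 2.610×10¹⁷ / 9×10¹⁶ = 2.900 kg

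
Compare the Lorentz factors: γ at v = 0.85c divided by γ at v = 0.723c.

γ₁ = 1/√(1 - 0.85²) = 1.8983
γ₂ = 1/√(1 - 0.723²) = 1.4475
γ₁/γ₂ = 1.8983/1.4475 = 1.311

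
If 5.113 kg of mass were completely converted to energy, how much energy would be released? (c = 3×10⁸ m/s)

Using E = mc²:
c² = (3×10⁸)² = 9×10¹⁶ m²/s²
E = 5.113 × 9×10¹⁶ = 4.602×10¹⁷ J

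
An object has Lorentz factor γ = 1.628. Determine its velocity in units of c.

From γ = 1/√(1 - v²/c²):
1/γ² = 1/1.628² = 0.3773
v²/c² = 1 - 0.3773 = 0.6227
v/c = √(0.6227) = 0.7891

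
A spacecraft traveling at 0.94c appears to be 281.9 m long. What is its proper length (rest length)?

Contracted length L = 281.9 m
γ = 1/√(1 - 0.94²) = 2.9311
L₀ = γL = 2.9311 × 281.9 = 826.3 m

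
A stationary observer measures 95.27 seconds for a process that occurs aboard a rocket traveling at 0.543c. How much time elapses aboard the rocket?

Dilated time Δt = 95.27 seconds
γ = 1/√(1 - 0.543²) = 1.1909
Δt₀ = Δt/γ = 95.27/1.1909 = 80.00 seconds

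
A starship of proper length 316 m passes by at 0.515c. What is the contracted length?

Proper length L₀ = 316 m
γ = 1/√(1 - 0.515²) = 1.1666
L = L₀/γ = 316/1.1666 = 270.9 m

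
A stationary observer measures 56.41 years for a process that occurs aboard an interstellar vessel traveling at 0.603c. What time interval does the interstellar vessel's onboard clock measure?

Dilated time Δt = 56.41 years
γ = 1/√(1 - 0.603²) = 1.2535
Δt₀ = Δt/γ = 56.41/1.2535 = 45.00 years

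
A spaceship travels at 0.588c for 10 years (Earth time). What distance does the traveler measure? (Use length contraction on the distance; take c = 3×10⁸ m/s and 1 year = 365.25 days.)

Earth distance: d = v × t = 0.588c × 10 yr = 5.5668×10¹⁶ m
γ = 1.2363
d' = d/γ = 5.5668×10¹⁶/1.2363 = 4.503×10¹⁶ m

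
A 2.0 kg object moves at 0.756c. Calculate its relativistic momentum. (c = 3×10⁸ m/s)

γ = 1/√(1 - 0.756²) = 1.5277
v = 0.756 × 3×10⁸ = 2.268×10⁸ m/s
p = γmv = 1.5277 × 2.0 × 2.268×10⁸ = 6.930×10⁸ kg·m/s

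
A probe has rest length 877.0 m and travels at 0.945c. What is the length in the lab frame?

Proper length L₀ = 877.0 m
γ = 1/√(1 - 0.945²) = 3.0574
L = L₀/γ = 877.0/3.0574 = 286.8 m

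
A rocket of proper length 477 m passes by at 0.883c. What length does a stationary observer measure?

Proper length L₀ = 477 m
γ = 1/√(1 - 0.883²) = 2.1305
L = L₀/γ = 477/2.1305 = 223.9 m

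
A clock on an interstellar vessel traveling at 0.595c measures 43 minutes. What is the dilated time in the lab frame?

Proper time Δt₀ = 43 minutes
γ = 1/√(1 - 0.595²) = 1.2442
Δt = γΔt₀ = 1.2442 × 43 = 53.50 minutes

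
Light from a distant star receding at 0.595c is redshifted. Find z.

β = 0.595
(1+β)/(1-β) = 1.595/0.405 = 3.9383
√(3.9383) = 1.9845
z = 1.9845 - 1 = 0.9845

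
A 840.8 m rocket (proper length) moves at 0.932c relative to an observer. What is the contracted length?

Proper length L₀ = 840.8 m
γ = 1/√(1 - 0.932²) = 2.7589
L = L₀/γ = 840.8/2.7589 = 304.8 m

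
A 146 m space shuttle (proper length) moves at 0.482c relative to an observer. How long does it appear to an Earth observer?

Proper length L₀ = 146 m
γ = 1/√(1 - 0.482²) = 1.1413
L = L₀/γ = 146/1.1413 = 127.9 m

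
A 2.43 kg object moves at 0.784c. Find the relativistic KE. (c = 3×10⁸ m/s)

γ = 1/√(1 - 0.784²) = 1.6109
γ - 1 = 0.6109
KE = (γ-1)mc² = 0.6109 × 2.43 × (3×10⁸)² = 1.336×10¹⁷ J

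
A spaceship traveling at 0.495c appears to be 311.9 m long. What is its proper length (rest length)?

Contracted length L = 311.9 m
γ = 1/√(1 - 0.495²) = 1.151
L₀ = γL = 1.151 × 311.9 = 359.0 m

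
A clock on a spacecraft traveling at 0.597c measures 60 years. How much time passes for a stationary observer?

Proper time Δt₀ = 60 years
γ = 1/√(1 - 0.597²) = 1.2465
Δt = γΔt₀ = 1.2465 × 60 = 74.79 years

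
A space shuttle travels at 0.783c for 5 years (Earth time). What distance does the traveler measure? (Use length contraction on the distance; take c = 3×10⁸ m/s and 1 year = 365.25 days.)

Earth distance: d = v × t = 0.783c × 5 yr = 3.706×10¹⁶ m
γ = 1.608
d' = d/γ = 3.706×10¹⁶/1.608 = 2.305×10¹⁶ m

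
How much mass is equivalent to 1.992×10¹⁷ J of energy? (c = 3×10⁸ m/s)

From E = mc², we get m = E/c²
c² = (3×10⁸)² = 9×10¹⁶ m²/s²
m = 1.992×10¹⁷ / 9×10¹⁶ = 2.213 kg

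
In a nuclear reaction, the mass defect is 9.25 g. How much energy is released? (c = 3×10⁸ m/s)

Convert mass defect: Δm = 9.25 g = 0.00925 kg
E = Δm·c² = 0.00925 × (3×10⁸)²
= 0.00925 × 9×10¹⁶ = 8.325×10¹⁴ J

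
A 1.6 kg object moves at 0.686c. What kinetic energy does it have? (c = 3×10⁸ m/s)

γ = 1/√(1 - 0.686²) = 1.3744
γ - 1 = 0.3744
KE = (γ-1)mc² = 0.3744 × 1.6 × (3×10⁸)² = 5.391×10¹⁶ J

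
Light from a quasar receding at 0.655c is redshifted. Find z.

β = 0.655
(1+β)/(1-β) = 1.655/0.345 = 4.797
√(4.797) = 2.190
z = 2.190 - 1 = 1.190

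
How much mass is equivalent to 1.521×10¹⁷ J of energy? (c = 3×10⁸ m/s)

From E = mc², we get m = E/c²
c² = (3×10⁸)² = 9×10¹⁶ m²/s²
m = 1.521×10¹⁷ / 9×10¹⁶ = 1.690 kg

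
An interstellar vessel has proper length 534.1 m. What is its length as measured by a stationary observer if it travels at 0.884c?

Proper length L₀ = 534.1 m
γ = 1/√(1 - 0.884²) = 2.139
L = L₀/γ = 534.1/2.139 = 249.7 m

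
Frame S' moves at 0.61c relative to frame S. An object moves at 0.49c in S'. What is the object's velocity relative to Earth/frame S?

u = (u' + v)/(1 + u'v/c²)
Numerator: 0.49 + 0.61 = 1.1
Denominator: 1 + 0.2989 = 1.2989
u = 1.1/1.2989 = 0.8469c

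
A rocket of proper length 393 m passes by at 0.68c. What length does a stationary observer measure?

Proper length L₀ = 393 m
γ = 1/√(1 - 0.68²) = 1.36386
L = L₀/γ = 393/1.36386 = 288.2 m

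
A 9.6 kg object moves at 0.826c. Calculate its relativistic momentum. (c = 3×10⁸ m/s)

γ = 1/√(1 - 0.826²) = 1.774
v = 0.826 × 3×10⁸ = 2.478×10⁸ m/s
p = γmv = 1.774 × 9.6 × 2.478×10⁸ = 4.220×10⁹ kg·m/s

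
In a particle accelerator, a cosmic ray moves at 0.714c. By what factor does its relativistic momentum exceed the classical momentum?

p_rel = γmv, p_class = mv
Ratio = γ = 1/√(1 - 0.714²)
= 1/√(0.490204) = 1.428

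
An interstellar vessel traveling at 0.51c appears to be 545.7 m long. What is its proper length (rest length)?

Contracted length L = 545.7 m
γ = 1/√(1 - 0.51²) = 1.1626
L₀ = γL = 1.1626 × 545.7 = 634.4 m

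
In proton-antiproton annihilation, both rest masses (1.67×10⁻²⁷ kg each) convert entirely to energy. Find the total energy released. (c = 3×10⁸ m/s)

Both particles have the same rest mass, so total mass = 2m
E = 2m·c² = 2 × 1.67×10⁻²⁷ × (3×10⁸)²
= 2 × 1.67×10⁻²⁷ × 9×10¹⁶
= 3.006×10⁻¹⁰ J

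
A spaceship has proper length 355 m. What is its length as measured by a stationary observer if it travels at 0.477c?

Proper length L₀ = 355 m
γ = 1/√(1 - 0.477²) = 1.138
L = L₀/γ = 355/1.138 = 312.0 m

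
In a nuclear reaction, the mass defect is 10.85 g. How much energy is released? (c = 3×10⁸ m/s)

Convert mass defect: Δm = 10.85 g = 0.01085 kg
E = Δm·c² = 0.01085 × (3×10⁸)²
= 0.01085 × 9×10¹⁶ = 9.765×10¹⁴ J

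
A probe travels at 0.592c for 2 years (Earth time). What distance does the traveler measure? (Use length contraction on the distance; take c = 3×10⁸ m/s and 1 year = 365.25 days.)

Earth distance: d = v × t = 0.592c × 2 yr = 1.1209×10¹⁶ m
γ = 1.2408
d' = d/γ = 1.1209×10¹⁶/1.2408 = 9.034×10¹⁵ m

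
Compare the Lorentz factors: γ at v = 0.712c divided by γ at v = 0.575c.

γ₁ = 1/√(1 - 0.712²) = 1.424
γ₂ = 1/√(1 - 0.575²) = 1.222
γ₁/γ₂ = 1.424/1.222 = 1.165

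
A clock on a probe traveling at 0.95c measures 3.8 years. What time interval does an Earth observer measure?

Proper time Δt₀ = 3.8 years
γ = 1/√(1 - 0.95²) = 3.203
Δt = γΔt₀ = 3.203 × 3.8 = 12.17 years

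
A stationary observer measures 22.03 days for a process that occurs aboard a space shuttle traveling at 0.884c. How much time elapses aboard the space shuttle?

Dilated time Δt = 22.03 days
γ = 1/√(1 - 0.884²) = 2.139
Δt₀ = Δt/γ = 22.03/2.139 = 10.30 days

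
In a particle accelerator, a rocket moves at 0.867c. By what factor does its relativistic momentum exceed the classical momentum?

p_rel = γmv, p_class = mv
Ratio = γ = 1/√(1 - 0.867²)
= 1/√(0.248311) = 2.007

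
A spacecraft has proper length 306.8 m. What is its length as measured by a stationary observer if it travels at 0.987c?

Proper length L₀ = 306.8 m
γ = 1/√(1 - 0.987²) = 6.222
L = L₀/γ = 306.8/6.222 = 49.31 m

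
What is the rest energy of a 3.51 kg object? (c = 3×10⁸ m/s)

c² = (3×10⁸)² = 9.000×10¹⁶ m²/s²
E₀ = mc² = 3.51 × 9.000×10¹⁶ = 3.159×10¹⁷ J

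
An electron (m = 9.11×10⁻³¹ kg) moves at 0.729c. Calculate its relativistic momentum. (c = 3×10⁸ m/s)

γ = 1/√(1 - 0.729²) = 1.461
v = 0.729 × 3×10⁸ = 2.187×10⁸ m/s
p = γmv = 1.461 × 9.11×10⁻³¹ × 2.187×10⁸ = 2.911×10⁻²² kg·m/s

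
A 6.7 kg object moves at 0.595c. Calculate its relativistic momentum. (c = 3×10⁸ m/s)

γ = 1/√(1 - 0.595²) = 1.244
v = 0.595 × 3×10⁸ = 1.785×10⁸ m/s
p = γmv = 1.244 × 6.7 × 1.785×10⁸ = 1.488×10⁹ kg·m/s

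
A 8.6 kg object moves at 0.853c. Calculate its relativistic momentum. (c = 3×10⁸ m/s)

γ = 1/√(1 - 0.853²) = 1.916
v = 0.853 × 3×10⁸ = 2.559×10⁸ m/s
p = γmv = 1.916 × 8.6 × 2.559×10⁸ = 4.217×10⁹ kg·m/s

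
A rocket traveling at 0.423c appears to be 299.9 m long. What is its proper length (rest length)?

Contracted length L = 299.9 m
γ = 1/√(1 - 0.423²) = 1.1036
L₀ = γL = 1.1036 × 299.9 = 331.0 m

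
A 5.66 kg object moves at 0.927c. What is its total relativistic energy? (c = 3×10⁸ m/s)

γ = 1/√(1 - 0.927²) = 2.666
mc² = 5.66 × (3×10⁸)² = 5.094×10¹⁷ J
E = γmc² = 2.666 × 5.094×10¹⁷ = 1.358×10¹⁸ J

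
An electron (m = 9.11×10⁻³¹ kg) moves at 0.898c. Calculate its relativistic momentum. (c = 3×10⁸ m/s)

γ = 1/√(1 - 0.898²) = 2.273
v = 0.898 × 3×10⁸ = 2.694×10⁸ m/s
p = γmv = 2.273 × 9.11×10⁻³¹ × 2.694×10⁸ = 5.578×10⁻²² kg·m/s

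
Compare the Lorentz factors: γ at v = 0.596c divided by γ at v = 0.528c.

γ₁ = 1/√(1 - 0.596²) = 1.2454
γ₂ = 1/√(1 - 0.528²) = 1.1775
γ₁/γ₂ = 1.2454/1.1775 = 1.058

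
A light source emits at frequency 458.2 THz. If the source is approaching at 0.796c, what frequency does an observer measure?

β = v/c = 0.796
(1+β)/(1-β) = 1.796/0.204 = 8.8039
Doppler factor = √(8.8039) = 2.9671
f_obs = 458.2 × 2.9671 = 1360 THz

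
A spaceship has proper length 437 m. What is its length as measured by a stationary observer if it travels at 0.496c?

Proper length L₀ = 437 m
γ = 1/√(1 - 0.496²) = 1.1516
L = L₀/γ = 437/1.1516 = 379.5 m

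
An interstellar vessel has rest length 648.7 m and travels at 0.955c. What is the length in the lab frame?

Proper length L₀ = 648.7 m
γ = 1/√(1 - 0.955²) = 3.371
L = L₀/γ = 648.7/3.371 = 192.4 m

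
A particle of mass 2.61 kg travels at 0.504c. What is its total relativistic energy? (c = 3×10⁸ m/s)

γ = 1/√(1 - 0.504²) = 1.158
mc² = 2.61 × (3×10⁸)² = 2.349×10¹⁷ J
E = γmc² = 1.158 × 2.349×10¹⁷ = 2.720×10¹⁷ J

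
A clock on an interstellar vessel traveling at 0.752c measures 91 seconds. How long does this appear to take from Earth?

Proper time Δt₀ = 91 seconds
γ = 1/√(1 - 0.752²) = 1.5171
Δt = γΔt₀ = 1.5171 × 91 = 138.1 seconds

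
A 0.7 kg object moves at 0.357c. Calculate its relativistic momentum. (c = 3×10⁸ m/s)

γ = 1/√(1 - 0.357²) = 1.0705
v = 0.357 × 3×10⁸ = 1.071×10⁸ m/s
p = γmv = 1.0705 × 0.7 × 1.071×10⁸ = 8.026×10⁷ kg·m/s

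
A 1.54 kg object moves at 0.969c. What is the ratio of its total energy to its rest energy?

E = γmc², E₀ = mc²
E/E₀ = γ = 1/√(1 - 0.969²) = 4.048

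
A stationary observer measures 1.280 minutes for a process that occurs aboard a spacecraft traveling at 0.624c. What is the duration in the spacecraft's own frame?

Dilated time Δt = 1.280 minutes
γ = 1/√(1 - 0.624²) = 1.280
Δt₀ = Δt/γ = 1.280/1.280 = 1.000 minutes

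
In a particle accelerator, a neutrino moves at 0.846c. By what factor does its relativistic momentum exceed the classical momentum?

p_rel = γmv, p_class = mv
Ratio = γ = 1/√(1 - 0.846²)
= 1/√(0.284284) = 1.876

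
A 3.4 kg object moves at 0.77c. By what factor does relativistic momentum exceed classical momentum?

p_rel = γmv, p_class = mv
Ratio = γ = 1/√(1 - 0.77²) = 1.567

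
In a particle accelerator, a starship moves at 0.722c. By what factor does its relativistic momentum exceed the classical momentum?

p_rel = γmv, p_class = mv
Ratio = γ = 1/√(1 - 0.722²)
= 1/√(0.478716) = 1.445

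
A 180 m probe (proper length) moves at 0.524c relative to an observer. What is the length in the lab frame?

Proper length L₀ = 180 m
γ = 1/√(1 - 0.524²) = 1.174
L = L₀/γ = 180/1.174 = 153.3 m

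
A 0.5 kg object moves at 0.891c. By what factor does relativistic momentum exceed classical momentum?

p_rel = γmv, p_class = mv
Ratio = γ = 1/√(1 - 0.891²) = 2.203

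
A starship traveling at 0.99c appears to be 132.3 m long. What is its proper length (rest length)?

Contracted length L = 132.3 m
γ = 1/√(1 - 0.99²) = 7.0888
L₀ = γL = 7.0888 × 132.3 = 937.8 m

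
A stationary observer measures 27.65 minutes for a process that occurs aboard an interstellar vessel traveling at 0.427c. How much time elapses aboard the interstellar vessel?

Dilated time Δt = 27.65 minutes
γ = 1/√(1 - 0.427²) = 1.106
Δt₀ = Δt/γ = 27.65/1.106 = 25.00 minutes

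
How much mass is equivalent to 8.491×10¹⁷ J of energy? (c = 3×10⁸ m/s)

From E = mc², we get m = E/c²
c² = (3×10⁸)² = 9×10¹⁶ m²/s²
m = 8.491×10¹⁷ / 9×10¹⁶ = 9.434 kg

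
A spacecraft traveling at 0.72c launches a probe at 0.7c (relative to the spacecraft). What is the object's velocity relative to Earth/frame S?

u = (u' + v)/(1 + u'v/c²)
Numerator: 0.7 + 0.72 = 1.42
Denominator: 1 + 0.504 = 1.504
u = 1.42/1.504 = 0.9441c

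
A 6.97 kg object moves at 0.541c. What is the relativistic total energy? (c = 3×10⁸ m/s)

γ = 1/√(1 - 0.541²) = 1.189
mc² = 6.97 × (3×10⁸)² = 6.273×10¹⁷ J
E = γmc² = 1.189 × 6.273×10¹⁷ = 7.459×10¹⁷ J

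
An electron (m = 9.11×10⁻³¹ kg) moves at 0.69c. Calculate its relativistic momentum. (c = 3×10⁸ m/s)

γ = 1/√(1 - 0.69²) = 1.3816
v = 0.69 × 3×10⁸ = 2.070×10⁸ m/s
p = γmv = 1.3816 × 9.11×10⁻³¹ × 2.070×10⁸ = 2.605×10⁻²² kg·m/s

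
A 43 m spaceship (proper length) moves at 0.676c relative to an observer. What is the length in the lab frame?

Proper length L₀ = 43 m
γ = 1/√(1 - 0.676²) = 1.357
L = L₀/γ = 43/1.357 = 31.69 m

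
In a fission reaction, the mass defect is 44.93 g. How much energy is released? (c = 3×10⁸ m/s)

Convert mass defect: Δm = 44.93 g = 0.04493 kg
E = Δm·c² = 0.04493 × (3×10⁸)²
= 0.04493 × 9×10¹⁶ = 4.044×10¹⁵ J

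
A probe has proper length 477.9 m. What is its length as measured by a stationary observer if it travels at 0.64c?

Proper length L₀ = 477.9 m
γ = 1/√(1 - 0.64²) = 1.3014
L = L₀/γ = 477.9/1.3014 = 367.2 m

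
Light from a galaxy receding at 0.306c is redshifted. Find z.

β = 0.306
(1+β)/(1-β) = 1.306/0.694 = 1.8818
√(1.8818) = 1.3718
z = 1.3718 - 1 = 0.3718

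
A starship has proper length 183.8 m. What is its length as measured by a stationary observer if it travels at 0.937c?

Proper length L₀ = 183.8 m
γ = 1/√(1 - 0.937²) = 2.8626
L = L₀/γ = 183.8/2.8626 = 64.21 m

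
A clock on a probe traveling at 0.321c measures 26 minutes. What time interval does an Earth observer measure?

Proper time Δt₀ = 26 minutes
γ = 1/√(1 - 0.321²) = 1.0559
Δt = γΔt₀ = 1.0559 × 26 = 27.45 minutes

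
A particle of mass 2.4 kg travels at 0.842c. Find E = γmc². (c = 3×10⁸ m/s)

γ = 1/√(1 - 0.842²) = 1.8536
mc² = 2.4 × (3×10⁸)² = 2.160×10¹⁷ J
E = γmc² = 1.8536 × 2.160×10¹⁷ = 4.004×10¹⁷ J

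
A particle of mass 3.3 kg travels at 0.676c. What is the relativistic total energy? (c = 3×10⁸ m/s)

γ = 1/√(1 - 0.676²) = 1.357
mc² = 3.3 × (3×10⁸)² = 2.970×10¹⁷ J
E = γmc² = 1.357 × 2.970×10¹⁷ = 4.030×10¹⁷ J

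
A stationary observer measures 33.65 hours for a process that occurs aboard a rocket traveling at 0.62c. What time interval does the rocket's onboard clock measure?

Dilated time Δt = 33.65 hours
γ = 1/√(1 - 0.62²) = 1.2745
Δt₀ = Δt/γ = 33.65/1.2745 = 26.40 hours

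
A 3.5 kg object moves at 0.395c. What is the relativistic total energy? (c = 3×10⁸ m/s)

γ = 1/√(1 - 0.395²) = 1.0885
mc² = 3.5 × (3×10⁸)² = 3.150×10¹⁷ J
E = γmc² = 1.0885 × 3.150×10¹⁷ = 3.429×10¹⁷ J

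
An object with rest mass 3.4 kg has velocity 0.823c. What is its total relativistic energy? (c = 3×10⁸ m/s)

γ = 1/√(1 - 0.823²) = 1.7604
mc² = 3.4 × (3×10⁸)² = 3.060×10¹⁷ J
E = γmc² = 1.7604 × 3.060×10¹⁷ = 5.387×10¹⁷ J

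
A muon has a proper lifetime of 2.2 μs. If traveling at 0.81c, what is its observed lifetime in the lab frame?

Proper lifetime τ₀ = 2.2 μs
γ = 1/√(1 - 0.81²) = 1.70523
τ = γτ₀ = 1.70523 × 2.2 μs = 3.752 μs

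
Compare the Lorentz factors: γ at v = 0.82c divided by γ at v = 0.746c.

γ₁ = 1/√(1 - 0.82²) = 1.74714
γ₂ = 1/√(1 - 0.746²) = 1.50162
γ₁/γ₂ = 1.74714/1.50162 = 1.164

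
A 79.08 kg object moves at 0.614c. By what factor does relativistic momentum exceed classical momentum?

p_rel = γmv, p_class = mv
Ratio = γ = 1/√(1 - 0.614²) = 1.267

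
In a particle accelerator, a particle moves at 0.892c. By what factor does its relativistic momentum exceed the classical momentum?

p_rel = γmv, p_class = mv
Ratio = γ = 1/√(1 - 0.892²)
= 1/√(0.204336) = 2.212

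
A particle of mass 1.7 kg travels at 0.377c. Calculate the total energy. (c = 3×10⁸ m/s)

γ = 1/√(1 - 0.377²) = 1.080
mc² = 1.7 × (3×10⁸)² = 1.530×10¹⁷ J
E = γmc² = 1.080 × 1.530×10¹⁷ = 1.652×10¹⁷ J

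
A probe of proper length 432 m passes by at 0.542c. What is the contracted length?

Proper length L₀ = 432 m
γ = 1/√(1 - 0.542²) = 1.190
L = L₀/γ = 432/1.190 = 363.0 m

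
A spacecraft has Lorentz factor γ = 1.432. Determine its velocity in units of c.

From γ = 1/√(1 - v²/c²):
1/γ² = 1/1.432² = 0.4877
v²/c² = 1 - 0.4877 = 0.5123
v/c = √(0.5123) = 0.7158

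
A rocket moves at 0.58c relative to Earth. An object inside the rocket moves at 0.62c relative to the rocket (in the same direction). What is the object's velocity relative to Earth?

u = (u' + v)/(1 + u'v/c²)
Numerator: 0.62 + 0.58 = 1.2
Denominator: 1 + 0.3596 = 1.3596
u = 1.2/1.3596 = 0.8826c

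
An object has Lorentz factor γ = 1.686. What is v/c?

From γ = 1/√(1 - v²/c²):
1/γ² = 1/1.686² = 0.3518
v²/c² = 1 - 0.3518 = 0.6482
v/c = √(0.6482) = 0.8051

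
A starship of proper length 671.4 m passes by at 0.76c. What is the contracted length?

Proper length L₀ = 671.4 m
γ = 1/√(1 - 0.76²) = 1.5386
L = L₀/γ = 671.4/1.5386 = 436.4 m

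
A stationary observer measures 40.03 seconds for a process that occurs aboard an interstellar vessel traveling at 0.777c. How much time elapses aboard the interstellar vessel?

Dilated time Δt = 40.03 seconds
γ = 1/√(1 - 0.777²) = 1.5886
Δt₀ = Δt/γ = 40.03/1.5886 = 25.20 seconds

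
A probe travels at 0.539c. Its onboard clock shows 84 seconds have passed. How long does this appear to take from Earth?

Proper time Δt₀ = 84 seconds
γ = 1/√(1 - 0.539²) = 1.18722
Δt = γΔt₀ = 1.18722 × 84 = 99.73 seconds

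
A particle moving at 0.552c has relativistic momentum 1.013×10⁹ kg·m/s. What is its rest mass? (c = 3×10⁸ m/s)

γ = 1/√(1 - 0.552²) = 1.1993
v = 0.552 × 3×10⁸ = 1.656×10⁸ m/s
m = p/(γv) = 1.013×10⁹/(1.1993 × 1.656×10⁸) = 5.101 kg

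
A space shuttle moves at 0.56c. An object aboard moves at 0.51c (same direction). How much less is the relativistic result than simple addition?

Classical: u' + v = 0.51 + 0.56 = 1.07c
Relativistic: u = (0.51 + 0.56)/(1 + 0.2856) = 1.07/1.2856 = 0.8323c
Difference: 1.07 - 0.8323 = 0.2377c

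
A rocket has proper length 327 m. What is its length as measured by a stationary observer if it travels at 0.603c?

Proper length L₀ = 327 m
γ = 1/√(1 - 0.603²) = 1.2535
L = L₀/γ = 327/1.2535 = 260.9 m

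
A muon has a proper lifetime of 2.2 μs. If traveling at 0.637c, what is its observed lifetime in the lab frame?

Proper lifetime τ₀ = 2.2 μs
γ = 1/√(1 - 0.637²) = 1.2972
τ = γτ₀ = 1.2972 × 2.2 μs = 2.854 μs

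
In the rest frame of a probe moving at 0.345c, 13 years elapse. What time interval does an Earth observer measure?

Proper time Δt₀ = 13 years
γ = 1/√(1 - 0.345²) = 1.065
Δt = γΔt₀ = 1.065 × 13 = 13.85 years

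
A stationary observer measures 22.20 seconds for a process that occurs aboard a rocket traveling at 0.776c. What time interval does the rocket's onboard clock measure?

Dilated time Δt = 22.20 seconds
γ = 1/√(1 - 0.776²) = 1.5855
Δt₀ = Δt/γ = 22.20/1.5855 = 14.00 seconds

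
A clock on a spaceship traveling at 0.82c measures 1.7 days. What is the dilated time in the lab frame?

Proper time Δt₀ = 1.7 days
γ = 1/√(1 - 0.82²) = 1.747
Δt = γΔt₀ = 1.747 × 1.7 = 2.970 days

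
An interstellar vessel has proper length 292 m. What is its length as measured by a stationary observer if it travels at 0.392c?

Proper length L₀ = 292 m
γ = 1/√(1 - 0.392²) = 1.087
L = L₀/γ = 292/1.087 = 268.6 m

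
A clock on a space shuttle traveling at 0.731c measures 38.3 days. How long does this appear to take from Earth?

Proper time Δt₀ = 38.3 days
γ = 1/√(1 - 0.731²) = 1.4655
Δt = γΔt₀ = 1.4655 × 38.3 = 56.13 days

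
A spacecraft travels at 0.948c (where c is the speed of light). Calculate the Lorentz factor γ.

v/c = 0.948, so (v/c)² = 0.898704
1 - (v/c)² = 0.101296
γ = 1/√(0.101296) = 3.142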